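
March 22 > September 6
False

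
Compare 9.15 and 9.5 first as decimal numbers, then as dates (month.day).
As decimals: 9.15 < 9.5. As dates: 9/15 is later than 9/5 (day 15 > day 5).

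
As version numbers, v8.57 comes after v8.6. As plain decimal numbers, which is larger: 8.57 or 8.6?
8.6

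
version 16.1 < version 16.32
True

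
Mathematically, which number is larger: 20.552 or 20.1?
20.552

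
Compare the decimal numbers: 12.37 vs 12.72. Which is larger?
12.72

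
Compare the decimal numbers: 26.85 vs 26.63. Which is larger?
26.85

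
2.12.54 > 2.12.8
True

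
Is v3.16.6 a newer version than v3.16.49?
No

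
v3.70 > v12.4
False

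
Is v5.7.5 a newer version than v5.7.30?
No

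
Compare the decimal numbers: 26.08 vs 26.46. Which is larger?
26.46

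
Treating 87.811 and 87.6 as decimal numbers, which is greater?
87.811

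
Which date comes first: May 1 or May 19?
May 1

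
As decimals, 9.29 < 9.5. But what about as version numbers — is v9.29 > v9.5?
True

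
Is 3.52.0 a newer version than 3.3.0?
Yes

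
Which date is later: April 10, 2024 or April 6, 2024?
April 10, 2024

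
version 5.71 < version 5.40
False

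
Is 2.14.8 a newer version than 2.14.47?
No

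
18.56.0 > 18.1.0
True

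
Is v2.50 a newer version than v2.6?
Yes. Version numbers are compared segment by segment as integers, not as decimals: minor version 50 > 6, so v2.50 > v2.6 (even though the decimal 2.50 < 2.6).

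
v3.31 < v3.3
False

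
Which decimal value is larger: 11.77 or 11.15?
11.77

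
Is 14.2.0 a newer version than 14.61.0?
No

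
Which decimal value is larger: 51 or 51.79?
51.79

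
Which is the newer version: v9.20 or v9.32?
v9.32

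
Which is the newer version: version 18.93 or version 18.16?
version 18.93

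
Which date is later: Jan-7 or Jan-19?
Jan-19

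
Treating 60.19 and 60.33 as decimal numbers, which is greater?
60.33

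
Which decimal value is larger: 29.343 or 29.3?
29.343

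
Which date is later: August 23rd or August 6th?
August 23rd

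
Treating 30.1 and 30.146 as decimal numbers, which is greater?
30.146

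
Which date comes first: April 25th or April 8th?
April 8th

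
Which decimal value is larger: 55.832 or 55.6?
55.832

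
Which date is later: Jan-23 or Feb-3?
Feb-3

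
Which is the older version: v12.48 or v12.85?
v12.48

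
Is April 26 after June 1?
No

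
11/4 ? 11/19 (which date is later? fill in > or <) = <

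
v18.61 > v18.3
True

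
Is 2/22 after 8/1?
No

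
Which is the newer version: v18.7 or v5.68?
v18.7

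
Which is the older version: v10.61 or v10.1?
v10.1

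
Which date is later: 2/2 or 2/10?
2/10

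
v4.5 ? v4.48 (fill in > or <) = <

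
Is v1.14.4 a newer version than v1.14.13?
No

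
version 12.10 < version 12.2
False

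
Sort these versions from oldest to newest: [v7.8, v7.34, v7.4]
[v7.4, v7.8, v7.34]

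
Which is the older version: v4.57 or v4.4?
v4.4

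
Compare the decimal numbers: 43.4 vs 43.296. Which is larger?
43.4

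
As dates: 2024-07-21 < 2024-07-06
False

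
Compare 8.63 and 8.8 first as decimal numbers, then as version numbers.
As decimals: 8.63 < 8.8. As versions: v8.63 > v8.8 (minor version 63 > 8).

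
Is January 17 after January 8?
Yes. Day 17 comes after day 8 in January — this is a date comparison, not a decimal one (the decimal 1.17 would be smaller than 1.8).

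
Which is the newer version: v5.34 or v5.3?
v5.34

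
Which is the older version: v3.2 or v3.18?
v3.2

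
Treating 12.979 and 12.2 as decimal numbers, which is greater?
12.979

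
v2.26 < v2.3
False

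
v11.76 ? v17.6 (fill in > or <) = <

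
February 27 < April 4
True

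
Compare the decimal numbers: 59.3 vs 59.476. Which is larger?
59.476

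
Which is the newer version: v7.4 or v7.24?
v7.24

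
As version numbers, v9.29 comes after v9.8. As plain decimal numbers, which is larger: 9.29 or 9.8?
9.8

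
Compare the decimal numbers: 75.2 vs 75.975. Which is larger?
75.975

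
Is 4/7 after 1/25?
Yes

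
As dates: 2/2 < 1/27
False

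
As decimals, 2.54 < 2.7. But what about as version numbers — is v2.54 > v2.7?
True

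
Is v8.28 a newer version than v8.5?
Yes. Version numbers are compared segment by segment as integers, not as decimals: minor version 28 > 5, so v8.28 > v8.5 (even though the decimal 8.28 < 8.5).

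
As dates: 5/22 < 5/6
False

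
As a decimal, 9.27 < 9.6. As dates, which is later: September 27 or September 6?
September 27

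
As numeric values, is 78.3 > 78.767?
False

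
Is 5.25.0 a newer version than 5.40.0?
No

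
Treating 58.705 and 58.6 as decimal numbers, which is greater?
58.705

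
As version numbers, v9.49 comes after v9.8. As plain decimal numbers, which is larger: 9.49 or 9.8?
9.8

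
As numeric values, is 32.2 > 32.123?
True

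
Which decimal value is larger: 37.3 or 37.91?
37.91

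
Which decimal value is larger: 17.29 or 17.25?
17.29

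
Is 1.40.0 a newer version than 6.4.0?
No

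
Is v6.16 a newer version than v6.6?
Yes. Version numbers are compared segment by segment as integers, not as decimals: minor version 16 > 6, so v6.16 > v6.6 (even though the decimal 6.16 < 6.6).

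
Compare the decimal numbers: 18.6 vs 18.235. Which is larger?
18.6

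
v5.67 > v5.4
True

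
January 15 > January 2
True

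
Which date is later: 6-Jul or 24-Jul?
24-Jul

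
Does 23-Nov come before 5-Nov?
No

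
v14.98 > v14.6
True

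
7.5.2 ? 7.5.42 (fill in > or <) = <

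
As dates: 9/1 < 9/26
True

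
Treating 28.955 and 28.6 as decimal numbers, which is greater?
28.955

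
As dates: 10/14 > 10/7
True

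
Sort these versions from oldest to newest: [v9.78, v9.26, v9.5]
[v9.5, v9.26, v9.78]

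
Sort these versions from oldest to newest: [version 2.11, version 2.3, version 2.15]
[version 2.3, version 2.11, version 2.15]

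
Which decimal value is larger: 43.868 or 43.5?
43.868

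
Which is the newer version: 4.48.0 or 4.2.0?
4.48.0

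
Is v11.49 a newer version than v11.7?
Yes. Version numbers are compared segment by segment as integers, not as decimals: minor version 49 > 7, so v11.49 > v11.7 (even though the decimal 11.49 < 11.7).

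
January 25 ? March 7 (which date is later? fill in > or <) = <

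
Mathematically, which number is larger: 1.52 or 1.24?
1.52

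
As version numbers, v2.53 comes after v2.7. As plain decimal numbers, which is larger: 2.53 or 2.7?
2.7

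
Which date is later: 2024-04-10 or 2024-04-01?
2024-04-10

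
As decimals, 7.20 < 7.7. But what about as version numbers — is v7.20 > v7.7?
True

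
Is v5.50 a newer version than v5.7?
Yes. Version numbers are compared segment by segment as integers, not as decimals: minor version 50 > 7, so v5.50 > v5.7 (even though the decimal 5.50 < 5.7).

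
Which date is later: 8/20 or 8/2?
8/20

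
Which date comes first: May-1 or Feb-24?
Feb-24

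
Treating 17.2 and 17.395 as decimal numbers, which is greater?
17.395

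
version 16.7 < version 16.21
True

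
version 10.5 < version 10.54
True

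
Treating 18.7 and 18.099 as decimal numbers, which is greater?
18.7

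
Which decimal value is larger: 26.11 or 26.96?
26.96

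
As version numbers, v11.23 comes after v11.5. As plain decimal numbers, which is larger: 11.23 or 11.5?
11.5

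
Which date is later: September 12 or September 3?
September 12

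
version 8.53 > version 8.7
True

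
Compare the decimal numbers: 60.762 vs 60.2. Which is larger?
60.762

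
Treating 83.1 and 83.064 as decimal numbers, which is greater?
83.1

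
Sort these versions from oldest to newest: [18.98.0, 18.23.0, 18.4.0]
[18.4.0, 18.23.0, 18.98.0]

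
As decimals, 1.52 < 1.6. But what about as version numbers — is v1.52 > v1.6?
True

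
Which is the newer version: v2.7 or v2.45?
v2.45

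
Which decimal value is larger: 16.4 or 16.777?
16.777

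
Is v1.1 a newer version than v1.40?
No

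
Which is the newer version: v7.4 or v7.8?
v7.8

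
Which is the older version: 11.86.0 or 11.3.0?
11.3.0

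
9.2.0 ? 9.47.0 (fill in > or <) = <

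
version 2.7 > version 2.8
False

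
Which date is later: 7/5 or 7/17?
7/17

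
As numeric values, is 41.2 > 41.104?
True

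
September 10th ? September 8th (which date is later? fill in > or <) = >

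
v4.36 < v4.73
True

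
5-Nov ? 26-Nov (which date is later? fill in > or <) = <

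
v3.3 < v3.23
True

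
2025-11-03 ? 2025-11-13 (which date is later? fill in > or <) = <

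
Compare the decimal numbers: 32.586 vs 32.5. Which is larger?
32.586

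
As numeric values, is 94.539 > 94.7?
False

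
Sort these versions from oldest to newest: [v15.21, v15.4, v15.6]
[v15.4, v15.6, v15.21]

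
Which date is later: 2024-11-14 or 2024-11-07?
2024-11-14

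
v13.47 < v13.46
False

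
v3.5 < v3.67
True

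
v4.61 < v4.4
False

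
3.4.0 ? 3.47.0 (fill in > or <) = <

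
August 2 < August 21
True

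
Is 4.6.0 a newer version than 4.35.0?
No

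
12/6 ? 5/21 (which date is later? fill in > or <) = >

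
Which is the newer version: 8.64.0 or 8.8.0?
8.64.0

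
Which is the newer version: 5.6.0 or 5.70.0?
5.70.0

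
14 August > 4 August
True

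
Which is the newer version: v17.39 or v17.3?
v17.39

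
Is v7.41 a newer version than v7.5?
Yes. Version numbers are compared segment by segment as integers, not as decimals: minor version 41 > 5, so v7.41 > v7.5 (even though the decimal 7.41 < 7.5).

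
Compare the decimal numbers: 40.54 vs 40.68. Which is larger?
40.68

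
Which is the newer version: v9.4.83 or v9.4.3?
v9.4.83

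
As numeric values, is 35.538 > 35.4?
True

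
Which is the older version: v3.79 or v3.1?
v3.1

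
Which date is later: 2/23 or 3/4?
3/4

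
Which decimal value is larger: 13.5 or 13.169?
13.5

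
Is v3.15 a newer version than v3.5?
Yes. Version numbers are compared segment by segment as integers, not as decimals: minor version 15 > 5, so v3.15 > v3.5 (even though the decimal 3.15 < 3.5).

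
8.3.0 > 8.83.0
False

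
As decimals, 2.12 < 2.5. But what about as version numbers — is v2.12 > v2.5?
True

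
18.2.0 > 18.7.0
False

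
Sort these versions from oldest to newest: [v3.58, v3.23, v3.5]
[v3.5, v3.23, v3.58]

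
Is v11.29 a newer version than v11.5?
Yes. Version numbers are compared segment by segment as integers, not as decimals: minor version 29 > 5, so v11.29 > v11.5 (even though the decimal 11.29 < 11.5).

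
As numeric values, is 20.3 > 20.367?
False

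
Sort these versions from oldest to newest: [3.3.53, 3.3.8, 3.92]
[3.3.8, 3.3.53, 3.92]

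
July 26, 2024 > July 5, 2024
True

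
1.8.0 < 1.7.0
False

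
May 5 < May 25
True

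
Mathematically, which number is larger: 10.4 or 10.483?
10.483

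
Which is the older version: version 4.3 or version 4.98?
version 4.3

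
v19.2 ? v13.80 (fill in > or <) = >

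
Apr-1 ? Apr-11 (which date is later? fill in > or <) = <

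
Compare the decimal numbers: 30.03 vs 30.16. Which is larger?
30.16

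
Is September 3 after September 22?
No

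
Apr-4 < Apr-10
True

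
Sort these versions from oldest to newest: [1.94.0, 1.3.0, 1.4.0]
[1.3.0, 1.4.0, 1.94.0]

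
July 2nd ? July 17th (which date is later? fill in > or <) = <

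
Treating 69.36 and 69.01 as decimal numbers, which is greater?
69.36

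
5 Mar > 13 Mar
False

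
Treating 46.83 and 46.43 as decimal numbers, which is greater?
46.83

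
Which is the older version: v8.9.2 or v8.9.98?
v8.9.2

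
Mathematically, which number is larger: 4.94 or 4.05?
4.94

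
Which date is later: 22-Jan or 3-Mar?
3-Mar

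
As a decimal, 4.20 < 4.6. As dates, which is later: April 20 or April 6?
April 20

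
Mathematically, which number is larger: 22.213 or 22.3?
22.3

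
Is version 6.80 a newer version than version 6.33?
Yes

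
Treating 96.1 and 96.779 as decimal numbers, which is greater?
96.779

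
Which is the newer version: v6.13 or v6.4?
v6.13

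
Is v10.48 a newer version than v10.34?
Yes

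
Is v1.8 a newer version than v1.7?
Yes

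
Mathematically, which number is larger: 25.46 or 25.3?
25.46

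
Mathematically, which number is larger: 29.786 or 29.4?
29.786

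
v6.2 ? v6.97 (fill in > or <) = <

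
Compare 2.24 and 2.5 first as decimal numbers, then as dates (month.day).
As decimals: 2.24 < 2.5. As dates: 2/24 is later than 2/5 (day 24 > day 5).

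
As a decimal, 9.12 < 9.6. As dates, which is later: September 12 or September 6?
September 12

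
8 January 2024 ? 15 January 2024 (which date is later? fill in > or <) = <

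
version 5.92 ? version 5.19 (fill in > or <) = >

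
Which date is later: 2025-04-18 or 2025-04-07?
2025-04-18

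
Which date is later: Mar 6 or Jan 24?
Mar 6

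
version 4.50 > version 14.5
False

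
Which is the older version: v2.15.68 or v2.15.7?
v2.15.7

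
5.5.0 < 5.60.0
True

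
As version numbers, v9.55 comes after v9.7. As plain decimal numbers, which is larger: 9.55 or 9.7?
9.7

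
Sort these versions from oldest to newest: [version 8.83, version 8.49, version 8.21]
[version 8.21, version 8.49, version 8.83]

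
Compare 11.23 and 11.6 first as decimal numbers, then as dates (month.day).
As decimals: 11.23 < 11.6. As dates: 11/23 is later than 11/6 (day 23 > day 6).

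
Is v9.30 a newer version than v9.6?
Yes. Version numbers are compared segment by segment as integers, not as decimals: minor version 30 > 6, so v9.30 > v9.6 (even though the decimal 9.30 < 9.6).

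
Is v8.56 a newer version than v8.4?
Yes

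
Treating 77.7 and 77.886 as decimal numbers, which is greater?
77.886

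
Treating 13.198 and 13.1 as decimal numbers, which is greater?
13.198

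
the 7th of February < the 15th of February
True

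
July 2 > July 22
False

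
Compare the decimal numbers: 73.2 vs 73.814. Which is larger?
73.814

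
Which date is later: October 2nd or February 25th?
October 2nd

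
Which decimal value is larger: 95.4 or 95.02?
95.4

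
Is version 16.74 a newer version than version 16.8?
Yes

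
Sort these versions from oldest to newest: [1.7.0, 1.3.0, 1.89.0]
[1.3.0, 1.7.0, 1.89.0]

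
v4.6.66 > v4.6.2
True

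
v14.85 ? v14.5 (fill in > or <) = >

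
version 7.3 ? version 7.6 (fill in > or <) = <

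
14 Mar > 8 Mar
True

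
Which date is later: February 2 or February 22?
February 22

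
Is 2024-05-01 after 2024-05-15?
No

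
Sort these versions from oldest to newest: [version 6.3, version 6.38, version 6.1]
[version 6.1, version 6.3, version 6.38]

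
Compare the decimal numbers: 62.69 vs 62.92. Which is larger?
62.92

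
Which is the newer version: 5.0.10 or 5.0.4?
5.0.10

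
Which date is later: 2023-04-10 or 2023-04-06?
2023-04-10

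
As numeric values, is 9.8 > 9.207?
True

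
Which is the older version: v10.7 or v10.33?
v10.7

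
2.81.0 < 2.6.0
False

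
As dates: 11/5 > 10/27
True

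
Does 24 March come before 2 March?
No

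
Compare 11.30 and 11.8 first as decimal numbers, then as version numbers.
As decimals: 11.30 < 11.8. As versions: v11.30 > v11.8 (minor version 30 > 8).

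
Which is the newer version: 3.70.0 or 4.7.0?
4.7.0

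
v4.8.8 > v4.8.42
False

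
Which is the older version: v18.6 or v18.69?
v18.6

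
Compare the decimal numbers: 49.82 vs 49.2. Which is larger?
49.82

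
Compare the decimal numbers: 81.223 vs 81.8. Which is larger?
81.8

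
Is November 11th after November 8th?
Yes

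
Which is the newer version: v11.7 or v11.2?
v11.7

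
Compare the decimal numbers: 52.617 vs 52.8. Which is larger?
52.8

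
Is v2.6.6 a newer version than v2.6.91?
No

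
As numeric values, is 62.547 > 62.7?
False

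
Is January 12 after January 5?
Yes. Day 12 comes after day 5 in January — this is a date comparison, not a decimal one (the decimal 1.12 would be smaller than 1.5).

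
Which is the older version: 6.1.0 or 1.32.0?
1.32.0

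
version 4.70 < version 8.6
True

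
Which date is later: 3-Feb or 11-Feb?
11-Feb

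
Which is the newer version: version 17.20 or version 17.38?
version 17.38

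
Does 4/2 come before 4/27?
Yes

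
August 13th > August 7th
True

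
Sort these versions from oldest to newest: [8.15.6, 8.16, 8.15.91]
[8.15.6, 8.15.91, 8.16]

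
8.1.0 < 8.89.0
True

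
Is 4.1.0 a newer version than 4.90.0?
No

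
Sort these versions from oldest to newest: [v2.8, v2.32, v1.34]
[v1.34, v2.8, v2.32]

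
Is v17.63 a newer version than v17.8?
Yes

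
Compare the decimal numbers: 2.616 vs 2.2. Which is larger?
2.616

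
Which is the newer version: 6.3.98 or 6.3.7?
6.3.98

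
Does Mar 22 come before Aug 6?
Yes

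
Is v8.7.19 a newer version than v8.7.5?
Yes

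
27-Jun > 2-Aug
False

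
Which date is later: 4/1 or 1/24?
4/1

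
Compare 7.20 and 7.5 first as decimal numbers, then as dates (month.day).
As decimals: 7.20 < 7.5. As dates: 7/20 is later than 7/5 (day 20 > day 5).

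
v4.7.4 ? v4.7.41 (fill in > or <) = <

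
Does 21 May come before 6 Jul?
Yes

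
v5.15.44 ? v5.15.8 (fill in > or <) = >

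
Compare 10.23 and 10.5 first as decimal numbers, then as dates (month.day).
As decimals: 10.23 < 10.5. As dates: 10/23 is later than 10/5 (day 23 > day 5).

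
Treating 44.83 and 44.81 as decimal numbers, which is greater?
44.83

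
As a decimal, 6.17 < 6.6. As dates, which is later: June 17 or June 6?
June 17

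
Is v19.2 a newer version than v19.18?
No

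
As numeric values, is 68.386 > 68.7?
False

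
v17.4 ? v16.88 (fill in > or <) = >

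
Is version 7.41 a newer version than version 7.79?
No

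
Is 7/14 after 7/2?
Yes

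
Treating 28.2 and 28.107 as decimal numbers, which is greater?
28.2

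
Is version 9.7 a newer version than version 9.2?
Yes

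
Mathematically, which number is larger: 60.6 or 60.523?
60.6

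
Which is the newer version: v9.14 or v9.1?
v9.14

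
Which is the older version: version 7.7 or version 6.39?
version 6.39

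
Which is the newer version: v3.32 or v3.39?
v3.39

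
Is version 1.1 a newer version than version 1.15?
No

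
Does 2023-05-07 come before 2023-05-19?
Yes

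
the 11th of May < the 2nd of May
False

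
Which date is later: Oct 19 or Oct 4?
Oct 19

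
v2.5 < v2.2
False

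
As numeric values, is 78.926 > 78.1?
True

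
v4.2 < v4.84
True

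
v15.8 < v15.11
True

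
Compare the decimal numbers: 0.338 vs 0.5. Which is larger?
0.5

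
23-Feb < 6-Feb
False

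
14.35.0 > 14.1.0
True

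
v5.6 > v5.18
False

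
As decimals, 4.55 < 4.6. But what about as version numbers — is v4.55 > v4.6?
True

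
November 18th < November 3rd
False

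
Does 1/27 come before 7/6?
Yes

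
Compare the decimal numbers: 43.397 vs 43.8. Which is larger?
43.8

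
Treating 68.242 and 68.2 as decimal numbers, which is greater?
68.242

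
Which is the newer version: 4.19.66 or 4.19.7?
4.19.66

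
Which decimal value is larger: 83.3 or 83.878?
83.878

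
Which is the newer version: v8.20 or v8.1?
v8.20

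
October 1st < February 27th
False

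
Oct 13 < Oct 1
False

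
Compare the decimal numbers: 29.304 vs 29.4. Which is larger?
29.4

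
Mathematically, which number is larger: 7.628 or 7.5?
7.628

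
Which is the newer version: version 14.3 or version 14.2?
version 14.3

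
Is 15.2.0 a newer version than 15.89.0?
No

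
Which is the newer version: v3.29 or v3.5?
v3.29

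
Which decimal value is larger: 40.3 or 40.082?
40.3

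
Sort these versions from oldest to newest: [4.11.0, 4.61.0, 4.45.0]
[4.11.0, 4.45.0, 4.61.0]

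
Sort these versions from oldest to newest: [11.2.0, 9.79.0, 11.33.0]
[9.79.0, 11.2.0, 11.33.0]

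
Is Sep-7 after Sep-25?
No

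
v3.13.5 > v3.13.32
False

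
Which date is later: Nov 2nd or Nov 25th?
Nov 25th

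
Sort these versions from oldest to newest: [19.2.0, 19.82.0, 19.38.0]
[19.2.0, 19.38.0, 19.82.0]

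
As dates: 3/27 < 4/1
True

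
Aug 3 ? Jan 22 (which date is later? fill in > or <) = >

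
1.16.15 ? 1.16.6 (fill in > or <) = >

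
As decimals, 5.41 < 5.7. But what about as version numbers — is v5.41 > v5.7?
True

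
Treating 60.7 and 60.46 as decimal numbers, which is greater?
60.7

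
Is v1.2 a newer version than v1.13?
No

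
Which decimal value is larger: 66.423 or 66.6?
66.6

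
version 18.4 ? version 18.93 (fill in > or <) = <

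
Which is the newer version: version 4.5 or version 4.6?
version 4.6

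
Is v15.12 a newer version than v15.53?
No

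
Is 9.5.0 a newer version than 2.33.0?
Yes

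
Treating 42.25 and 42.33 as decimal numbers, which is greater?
42.33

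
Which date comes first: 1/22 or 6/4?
1/22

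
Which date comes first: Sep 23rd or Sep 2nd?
Sep 2nd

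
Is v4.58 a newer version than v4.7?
Yes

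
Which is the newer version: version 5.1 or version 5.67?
version 5.67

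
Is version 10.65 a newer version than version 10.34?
Yes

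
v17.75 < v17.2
False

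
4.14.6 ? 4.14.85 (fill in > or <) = <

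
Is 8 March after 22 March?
No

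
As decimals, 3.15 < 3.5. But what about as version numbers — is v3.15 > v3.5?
True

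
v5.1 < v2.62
False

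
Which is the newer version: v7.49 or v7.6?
v7.49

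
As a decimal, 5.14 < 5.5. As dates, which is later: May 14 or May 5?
May 14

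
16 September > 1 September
True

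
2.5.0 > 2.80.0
False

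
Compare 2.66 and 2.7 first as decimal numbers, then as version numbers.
As decimals: 2.66 < 2.7. As versions: v2.66 > v2.7 (minor version 66 > 7).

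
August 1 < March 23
False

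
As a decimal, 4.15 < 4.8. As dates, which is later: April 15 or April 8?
April 15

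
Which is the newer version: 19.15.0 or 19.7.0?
19.15.0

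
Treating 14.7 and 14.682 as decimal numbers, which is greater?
14.7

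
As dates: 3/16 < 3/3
False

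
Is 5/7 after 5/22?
No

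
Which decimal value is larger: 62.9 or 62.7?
62.9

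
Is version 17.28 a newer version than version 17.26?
Yes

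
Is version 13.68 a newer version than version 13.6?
Yes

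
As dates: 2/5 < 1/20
False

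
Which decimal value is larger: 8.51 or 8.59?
8.59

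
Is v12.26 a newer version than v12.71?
No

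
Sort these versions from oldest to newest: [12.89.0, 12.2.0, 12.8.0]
[12.2.0, 12.8.0, 12.89.0]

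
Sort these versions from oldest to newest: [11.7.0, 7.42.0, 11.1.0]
[7.42.0, 11.1.0, 11.7.0]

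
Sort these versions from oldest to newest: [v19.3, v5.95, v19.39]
[v5.95, v19.3, v19.39]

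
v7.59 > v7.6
True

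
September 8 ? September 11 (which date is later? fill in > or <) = <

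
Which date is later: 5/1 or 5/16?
5/16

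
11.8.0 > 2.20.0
True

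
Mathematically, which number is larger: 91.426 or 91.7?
91.7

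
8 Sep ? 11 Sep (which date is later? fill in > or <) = <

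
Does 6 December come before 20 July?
No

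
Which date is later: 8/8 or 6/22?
8/8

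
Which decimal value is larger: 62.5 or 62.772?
62.772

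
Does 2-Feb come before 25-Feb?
Yes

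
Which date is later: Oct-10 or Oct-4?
Oct-10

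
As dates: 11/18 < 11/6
False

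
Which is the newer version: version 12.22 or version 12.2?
version 12.22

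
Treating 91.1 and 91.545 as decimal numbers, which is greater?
91.545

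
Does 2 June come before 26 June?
Yes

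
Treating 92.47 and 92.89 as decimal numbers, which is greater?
92.89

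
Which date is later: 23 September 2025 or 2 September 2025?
23 September 2025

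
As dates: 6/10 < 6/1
False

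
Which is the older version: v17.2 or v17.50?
v17.2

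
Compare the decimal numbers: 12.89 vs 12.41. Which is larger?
12.89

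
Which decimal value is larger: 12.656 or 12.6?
12.656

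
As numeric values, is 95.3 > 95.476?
False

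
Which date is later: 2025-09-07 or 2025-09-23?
2025-09-23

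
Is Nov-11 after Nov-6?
Yes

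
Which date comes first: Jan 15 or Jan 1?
Jan 1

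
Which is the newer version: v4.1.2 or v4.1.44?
v4.1.44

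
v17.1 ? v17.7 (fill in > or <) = <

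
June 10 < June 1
False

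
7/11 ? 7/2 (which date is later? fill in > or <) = >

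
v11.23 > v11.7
True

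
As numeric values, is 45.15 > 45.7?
False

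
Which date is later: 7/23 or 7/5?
7/23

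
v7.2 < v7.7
True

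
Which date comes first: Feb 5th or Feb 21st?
Feb 5th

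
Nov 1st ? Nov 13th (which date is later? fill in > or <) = <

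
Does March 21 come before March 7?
No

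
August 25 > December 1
False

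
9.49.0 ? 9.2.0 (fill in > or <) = >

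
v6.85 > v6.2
True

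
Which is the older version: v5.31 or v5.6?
v5.6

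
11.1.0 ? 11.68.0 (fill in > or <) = <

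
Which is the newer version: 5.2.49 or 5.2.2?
5.2.49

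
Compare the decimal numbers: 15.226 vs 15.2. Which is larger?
15.226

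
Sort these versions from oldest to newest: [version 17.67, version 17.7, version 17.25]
[version 17.7, version 17.25, version 17.67]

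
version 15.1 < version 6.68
False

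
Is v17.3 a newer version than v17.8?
No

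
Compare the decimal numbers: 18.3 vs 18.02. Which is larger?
18.3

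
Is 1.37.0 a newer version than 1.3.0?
Yes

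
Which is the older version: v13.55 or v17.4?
v13.55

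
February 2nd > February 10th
False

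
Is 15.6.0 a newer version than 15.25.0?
No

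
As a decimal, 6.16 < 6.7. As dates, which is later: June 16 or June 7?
June 16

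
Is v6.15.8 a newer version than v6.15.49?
No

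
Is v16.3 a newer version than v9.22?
Yes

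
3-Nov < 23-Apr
False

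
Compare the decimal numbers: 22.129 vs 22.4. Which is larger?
22.4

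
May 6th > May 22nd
False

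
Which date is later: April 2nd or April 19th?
April 19th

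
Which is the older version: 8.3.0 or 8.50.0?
8.3.0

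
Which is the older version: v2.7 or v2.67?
v2.7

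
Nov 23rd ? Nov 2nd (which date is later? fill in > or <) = >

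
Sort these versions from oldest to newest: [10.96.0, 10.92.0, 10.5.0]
[10.5.0, 10.92.0, 10.96.0]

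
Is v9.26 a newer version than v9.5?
Yes. Version numbers are compared segment by segment as integers, not as decimals: minor version 26 > 5, so v9.26 > v9.5 (even though the decimal 9.26 < 9.5).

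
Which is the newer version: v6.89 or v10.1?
v10.1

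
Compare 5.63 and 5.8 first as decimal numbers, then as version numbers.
As decimals: 5.63 < 5.8. As versions: v5.63 > v5.8 (minor version 63 > 8).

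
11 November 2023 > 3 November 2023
True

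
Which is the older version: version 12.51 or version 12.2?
version 12.2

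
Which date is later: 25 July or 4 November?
4 November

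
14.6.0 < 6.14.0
False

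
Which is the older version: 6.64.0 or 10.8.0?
6.64.0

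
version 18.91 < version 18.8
False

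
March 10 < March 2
False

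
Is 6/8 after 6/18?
No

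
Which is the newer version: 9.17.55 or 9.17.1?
9.17.55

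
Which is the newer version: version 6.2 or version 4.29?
version 6.2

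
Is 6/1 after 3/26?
Yes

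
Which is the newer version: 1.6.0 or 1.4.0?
1.6.0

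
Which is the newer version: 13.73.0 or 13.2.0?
13.73.0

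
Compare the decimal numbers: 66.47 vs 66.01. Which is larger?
66.47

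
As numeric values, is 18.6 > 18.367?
True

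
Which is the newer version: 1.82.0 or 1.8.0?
1.82.0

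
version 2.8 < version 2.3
False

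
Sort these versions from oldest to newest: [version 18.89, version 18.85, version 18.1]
[version 18.1, version 18.85, version 18.89]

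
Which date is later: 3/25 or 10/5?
10/5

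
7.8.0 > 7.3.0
True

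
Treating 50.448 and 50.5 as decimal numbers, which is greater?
50.5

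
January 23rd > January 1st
True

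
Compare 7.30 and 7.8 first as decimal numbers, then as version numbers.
As decimals: 7.30 < 7.8. As versions: v7.30 > v7.8 (minor version 30 > 8).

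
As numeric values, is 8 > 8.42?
False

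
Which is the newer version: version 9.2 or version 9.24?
version 9.24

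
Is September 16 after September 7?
Yes. Day 16 comes after day 7 in September — this is a date comparison, not a decimal one (the decimal 9.16 would be smaller than 9.7).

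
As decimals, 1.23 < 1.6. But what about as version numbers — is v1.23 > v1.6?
True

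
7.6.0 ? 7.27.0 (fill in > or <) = <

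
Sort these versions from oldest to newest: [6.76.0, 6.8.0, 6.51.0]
[6.8.0, 6.51.0, 6.76.0]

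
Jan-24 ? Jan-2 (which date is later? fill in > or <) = >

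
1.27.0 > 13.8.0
False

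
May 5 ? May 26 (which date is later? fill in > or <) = <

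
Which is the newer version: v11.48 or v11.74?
v11.74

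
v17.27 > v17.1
True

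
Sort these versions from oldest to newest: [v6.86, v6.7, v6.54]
[v6.7, v6.54, v6.86]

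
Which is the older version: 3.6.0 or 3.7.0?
3.6.0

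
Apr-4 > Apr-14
False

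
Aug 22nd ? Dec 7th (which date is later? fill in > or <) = <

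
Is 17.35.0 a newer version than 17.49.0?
No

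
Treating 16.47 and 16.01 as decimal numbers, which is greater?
16.47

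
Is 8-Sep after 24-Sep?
No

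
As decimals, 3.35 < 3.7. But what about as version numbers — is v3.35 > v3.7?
True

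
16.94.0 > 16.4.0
True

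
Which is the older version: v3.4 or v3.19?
v3.4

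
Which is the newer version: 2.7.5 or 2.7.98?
2.7.98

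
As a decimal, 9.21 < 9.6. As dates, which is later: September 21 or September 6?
September 21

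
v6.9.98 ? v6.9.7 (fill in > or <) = >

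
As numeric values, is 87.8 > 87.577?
True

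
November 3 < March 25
False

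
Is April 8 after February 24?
Yes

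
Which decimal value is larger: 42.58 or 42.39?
42.58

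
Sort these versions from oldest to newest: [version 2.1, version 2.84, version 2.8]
[version 2.1, version 2.8, version 2.84]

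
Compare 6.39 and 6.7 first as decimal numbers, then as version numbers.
As decimals: 6.39 < 6.7. As versions: v6.39 > v6.7 (minor version 39 > 7).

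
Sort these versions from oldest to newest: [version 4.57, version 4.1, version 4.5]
[version 4.1, version 4.5, version 4.57]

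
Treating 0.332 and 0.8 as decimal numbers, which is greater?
0.8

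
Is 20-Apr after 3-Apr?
Yes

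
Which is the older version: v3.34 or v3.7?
v3.7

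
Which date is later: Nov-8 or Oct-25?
Nov-8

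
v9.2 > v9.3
False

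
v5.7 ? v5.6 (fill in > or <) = >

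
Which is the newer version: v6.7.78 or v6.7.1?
v6.7.78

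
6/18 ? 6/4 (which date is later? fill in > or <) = >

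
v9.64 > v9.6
True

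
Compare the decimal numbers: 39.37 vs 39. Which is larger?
39.37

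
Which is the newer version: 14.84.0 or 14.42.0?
14.84.0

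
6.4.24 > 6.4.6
True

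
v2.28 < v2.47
True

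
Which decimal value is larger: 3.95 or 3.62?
3.95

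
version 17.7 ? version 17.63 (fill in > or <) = <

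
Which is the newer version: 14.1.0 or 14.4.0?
14.4.0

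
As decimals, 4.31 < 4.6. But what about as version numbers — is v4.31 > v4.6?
True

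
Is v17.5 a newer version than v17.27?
No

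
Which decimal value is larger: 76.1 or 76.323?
76.323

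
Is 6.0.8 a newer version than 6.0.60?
No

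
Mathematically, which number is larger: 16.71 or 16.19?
16.71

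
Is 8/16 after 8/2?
Yes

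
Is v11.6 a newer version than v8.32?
Yes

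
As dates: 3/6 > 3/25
False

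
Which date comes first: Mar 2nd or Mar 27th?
Mar 2nd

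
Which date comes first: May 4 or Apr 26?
Apr 26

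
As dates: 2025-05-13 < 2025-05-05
False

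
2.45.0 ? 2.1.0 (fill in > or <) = >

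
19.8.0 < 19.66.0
True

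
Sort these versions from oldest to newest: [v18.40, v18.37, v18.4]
[v18.4, v18.37, v18.40]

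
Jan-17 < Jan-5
False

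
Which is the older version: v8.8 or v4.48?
v4.48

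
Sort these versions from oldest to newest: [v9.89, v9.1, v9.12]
[v9.1, v9.12, v9.89]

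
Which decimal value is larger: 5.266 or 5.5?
5.5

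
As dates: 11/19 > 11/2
True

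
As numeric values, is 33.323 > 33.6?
False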